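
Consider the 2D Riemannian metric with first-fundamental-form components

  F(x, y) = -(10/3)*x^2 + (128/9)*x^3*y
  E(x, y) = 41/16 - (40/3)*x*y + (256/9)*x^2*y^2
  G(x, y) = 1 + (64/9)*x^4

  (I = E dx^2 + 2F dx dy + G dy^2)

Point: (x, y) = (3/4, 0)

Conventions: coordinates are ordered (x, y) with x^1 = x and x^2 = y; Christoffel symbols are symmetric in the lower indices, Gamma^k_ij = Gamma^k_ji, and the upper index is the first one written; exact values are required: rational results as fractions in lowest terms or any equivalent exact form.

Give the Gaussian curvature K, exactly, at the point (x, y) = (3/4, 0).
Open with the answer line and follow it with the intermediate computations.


Answer: K = -4096/5929

E = 41/16, F = -15/8, G = 13/4, EG - F^2 = 77/16 at the point
E_x = 0, E_y = -10, F_x = -5, F_y = 6, G_x = 12, G_y = 0
E_yy = 32, F_xy = 24, G_xx = 48
Using the Brioschi determinant formula for K from the metric derivatives:
M1 = [[-E_yy/2 + F_xy - G_xx/2, E_x/2, F_x - E_y/2], [F_y - G_x/2, E, F], [G_y/2, F, G]] = [[-16, 0, 0], [0, 41/16, -15/8], [0, -15/8, 13/4]]; det M1 = -77
M2 = [[0, E_y/2, G_x/2], [E_y/2, E, F], [G_x/2, F, G]] = [[0, -5, 6], [-5, 41/16, -15/8], [6, -15/8, 13/4]]; det M2 = -61
det M1 - det M2 = -16; K = -16 / (77/16)^2 = -4096/5929


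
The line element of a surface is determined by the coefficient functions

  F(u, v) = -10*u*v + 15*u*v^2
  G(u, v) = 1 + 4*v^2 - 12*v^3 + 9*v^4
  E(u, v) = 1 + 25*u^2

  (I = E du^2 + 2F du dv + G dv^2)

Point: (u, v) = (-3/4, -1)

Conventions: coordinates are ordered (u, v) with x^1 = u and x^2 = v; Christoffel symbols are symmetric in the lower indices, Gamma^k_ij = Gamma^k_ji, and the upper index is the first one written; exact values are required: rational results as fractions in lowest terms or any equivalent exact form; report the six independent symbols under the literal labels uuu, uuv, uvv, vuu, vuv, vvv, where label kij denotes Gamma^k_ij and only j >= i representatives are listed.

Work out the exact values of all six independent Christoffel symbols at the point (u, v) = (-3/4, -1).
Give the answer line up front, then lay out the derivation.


Answer: Gamma_uuu = -300/641, Gamma_uuv = 0, Gamma_uvv = 480/641, Gamma_vuu = 400/641, Gamma_vuv = 0, Gamma_vvv = -640/641

E = 241/16, F = -75/4, G = 26 at the point
E_u = -75/2, E_v = 0, F_u = 25, F_v = 30, G_u = 0, G_v = -80
EG - F^2 = 641/16;  g^inv = (16/641) * [[26, 75/4], [75/4, 241/16]]
first-kind symbols [ij,l] = (1/2)(d_i g_jl + d_j g_il - d_l g_ij): [uu,u] = E_u/2 = -75/4, [uu,v] = F_u - E_v/2 = 25, [uv,u] = E_v/2 = 0, [uv,v] = G_u/2 = 0, [vv,u] = F_v - G_u/2 = 30, [vv,v] = G_v/2 = -40
Gamma^u_ij = (G*[ij,u] - F*[ij,v])/(EG - F^2), Gamma^v_ij = (E*[ij,v] - F*[ij,u])/(EG - F^2)


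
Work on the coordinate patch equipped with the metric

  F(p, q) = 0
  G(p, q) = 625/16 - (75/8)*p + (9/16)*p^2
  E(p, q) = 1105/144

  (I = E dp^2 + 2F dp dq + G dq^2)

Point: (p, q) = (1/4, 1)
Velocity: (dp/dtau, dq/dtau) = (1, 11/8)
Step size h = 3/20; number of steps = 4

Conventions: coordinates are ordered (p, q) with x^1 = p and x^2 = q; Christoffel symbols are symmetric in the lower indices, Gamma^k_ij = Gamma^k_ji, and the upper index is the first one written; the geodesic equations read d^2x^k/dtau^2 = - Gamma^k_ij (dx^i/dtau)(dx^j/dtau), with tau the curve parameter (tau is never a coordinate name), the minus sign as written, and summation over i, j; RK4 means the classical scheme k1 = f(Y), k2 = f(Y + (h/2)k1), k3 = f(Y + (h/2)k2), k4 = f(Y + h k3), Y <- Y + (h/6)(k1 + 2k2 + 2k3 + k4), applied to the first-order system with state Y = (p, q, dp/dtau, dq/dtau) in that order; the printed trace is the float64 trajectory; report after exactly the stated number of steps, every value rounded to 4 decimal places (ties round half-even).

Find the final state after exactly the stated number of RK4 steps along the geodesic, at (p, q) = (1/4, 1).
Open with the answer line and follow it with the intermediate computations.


Answer: p = 0.6353, q = 1.8744, dp/dtau = 0.2663, dq/dtau = 1.5161

f(Y) = (dp/dtau, dq/dtau, -Gamma^p_ij Y'^i Y'^j, -Gamma^q_ij Y'^i Y'^j) with the Gammas evaluated at the stage position; h = 0.150000; intermediate values shown to 6 dp
step 0: p = 0.2500, q = 1.0000, dp/dtau = 1.0000, dq/dtau = 1.3750
step 1:
  k1: at (p, q) = (0.250000, 1.000000), (dp/dtau, dq/dtau) = (1.000000, 1.375000); Gamma_ppp = 0.000000, Gamma_ppq = 0.000000, Gamma_pqq = 0.592534, Gamma_qpp = 0.000000, Gamma_qpq = -0.123711, Gamma_qqq = 0.000000; k1 = (1.000000, 1.375000, -1.120259, 0.340206)
  k2: at (p, q) = (0.325000, 1.103125), (dp/dtau, dq/dtau) = (0.915981, 1.400515); Gamma_ppp = 0.000000, Gamma_ppq = 0.000000, Gamma_pqq = 0.587036, Gamma_qpp = 0.000000, Gamma_qpq = -0.124870, Gamma_qqq = 0.000000; k2 = (0.915981, 1.400515, -1.151438, 0.320378)
  k3: at (p, q) = (0.318699, 1.105039), (dp/dtau, dq/dtau) = (0.913642, 1.399028); Gamma_ppp = 0.000000, Gamma_ppq = 0.000000, Gamma_pqq = 0.587498, Gamma_qpp = 0.000000, Gamma_qpq = -0.124772, Gamma_qqq = 0.000000; k3 = (0.913642, 1.399028, -1.149898, 0.318969)
  k4: at (p, q) = (0.387046, 1.209854), (dp/dtau, dq/dtau) = (0.827515, 1.422845); Gamma_ppp = 0.000000, Gamma_ppq = 0.000000, Gamma_pqq = 0.582488, Gamma_qpp = 0.000000, Gamma_qpq = -0.125845, Gamma_qqq = 0.000000; k4 = (0.827515, 1.422845, -1.179241, 0.296346)
  Y <- Y + (h/6)(k1 + 2k2 + 2k3 + k4): p = 0.3872, q = 1.2099, dp/dtau = 0.8274, dq/dtau = 1.4229
step 2:
  k1: at (p, q) = (0.387169, 1.209923), (dp/dtau, dq/dtau) = (0.827446, 1.422881); Gamma_ppp = 0.000000, Gamma_ppq = 0.000000, Gamma_pqq = 0.582479, Gamma_qpp = 0.000000, Gamma_qpq = -0.125847, Gamma_qqq = 0.000000; k1 = (0.827446, 1.422881, -1.179282, 0.296333)
  k2: at (p, q) = (0.449227, 1.316639), (dp/dtau, dq/dtau) = (0.739000, 1.445106); Gamma_ppp = 0.000000, Gamma_ppq = 0.000000, Gamma_pqq = 0.577930, Gamma_qpp = 0.000000, Gamma_qpq = -0.126837, Gamma_qqq = 0.000000; k2 = (0.739000, 1.445106, -1.206909, 0.270908)
  k3: at (p, q) = (0.442594, 1.318306), (dp/dtau, dq/dtau) = (0.736927, 1.443199); Gamma_ppp = 0.000000, Gamma_ppq = 0.000000, Gamma_pqq = 0.578416, Gamma_qpp = 0.000000, Gamma_qpq = -0.126731, Gamma_qqq = 0.000000; k3 = (0.736927, 1.443199, -1.204739, 0.269565)
  k4: at (p, q) = (0.497708, 1.426403), (dp/dtau, dq/dtau) = (0.646735, 1.463316); Gamma_ppp = 0.000000, Gamma_ppq = 0.000000, Gamma_pqq = 0.574376, Gamma_qpp = 0.000000, Gamma_qpq = -0.127622, Gamma_qqq = 0.000000; k4 = (0.646735, 1.463316, -1.229908, 0.241558)
  Y <- Y + (h/6)(k1 + 2k2 + 2k3 + k4): p = 0.4978, q = 1.4265, dp/dtau = 0.6466, dq/dtau = 1.4634
step 3:
  k1: at (p, q) = (0.497820, 1.426494), (dp/dtau, dq/dtau) = (0.646633, 1.463352); Gamma_ppp = 0.000000, Gamma_ppq = 0.000000, Gamma_pqq = 0.574368, Gamma_qpp = 0.000000, Gamma_qpq = -0.127624, Gamma_qqq = 0.000000; k1 = (0.646633, 1.463352, -1.229951, 0.241529)
  k2: at (p, q) = (0.546317, 1.536245), (dp/dtau, dq/dtau) = (0.554387, 1.481467); Gamma_ppp = 0.000000, Gamma_ppq = 0.000000, Gamma_pqq = 0.570813, Gamma_qpp = 0.000000, Gamma_qpq = -0.128419, Gamma_qqq = 0.000000; k2 = (0.554387, 1.481467, -1.252788, 0.210942)
  k3: at (p, q) = (0.539399, 1.537604), (dp/dtau, dq/dtau) = (0.552674, 1.479173); Gamma_ppp = 0.000000, Gamma_ppq = 0.000000, Gamma_pqq = 0.571320, Gamma_qpp = 0.000000, Gamma_qpq = -0.128305, Gamma_qqq = 0.000000; k3 = (0.552674, 1.479173, -1.250021, 0.209779)
  k4: at (p, q) = (0.580721, 1.648369), (dp/dtau, dq/dtau) = (0.459130, 1.494819); Gamma_ppp = 0.000000, Gamma_ppq = 0.000000, Gamma_pqq = 0.568291, Gamma_qpp = 0.000000, Gamma_qpq = -0.128989, Gamma_qqq = 0.000000; k4 = (0.459130, 1.494819, -1.269837, 0.177054)
  Y <- Y + (h/6)(k1 + 2k2 + 2k3 + k4): p = 0.5808, q = 1.6485, dp/dtau = 0.4590, dq/dtau = 1.4949
step 4:
  k1: at (p, q) = (0.580817, 1.648480), (dp/dtau, dq/dtau) = (0.458998, 1.494853); Gamma_ppp = 0.000000, Gamma_ppq = 0.000000, Gamma_pqq = 0.568284, Gamma_qpp = 0.000000, Gamma_qpq = -0.128990, Gamma_qqq = 0.000000; k1 = (0.458998, 1.494853, -1.269879, 0.177010)
  k2: at (p, q) = (0.615242, 1.760594), (dp/dtau, dq/dtau) = (0.363757, 1.508128); Gamma_ppp = 0.000000, Gamma_ppq = 0.000000, Gamma_pqq = 0.565761, Gamma_qpp = 0.000000, Gamma_qpq = -0.129566, Gamma_qqq = 0.000000; k2 = (0.363757, 1.508128, -1.286795, 0.142158)
  k3: at (p, q) = (0.608099, 1.761589), (dp/dtau, dq/dtau) = (0.362489, 1.505515); Gamma_ppp = 0.000000, Gamma_ppq = 0.000000, Gamma_pqq = 0.566284, Gamma_qpp = 0.000000, Gamma_qpq = -0.129446, Gamma_qqq = 0.000000; k3 = (0.362489, 1.505515, -1.283525, 0.141286)
  k4: at (p, q) = (0.635190, 1.874307), (dp/dtau, dq/dtau) = (0.266470, 1.516046); Gamma_ppp = 0.000000, Gamma_ppq = 0.000000, Gamma_pqq = 0.564298, Gamma_qpp = 0.000000, Gamma_qpq = -0.129901, Gamma_qqq = 0.000000; k4 = (0.266470, 1.516046, -1.296980, 0.104955)
  Y <- Y + (h/6)(k1 + 2k2 + 2k3 + k4): p = 0.6353, q = 1.8744, dp/dtau = 0.2663, dq/dtau = 1.5161


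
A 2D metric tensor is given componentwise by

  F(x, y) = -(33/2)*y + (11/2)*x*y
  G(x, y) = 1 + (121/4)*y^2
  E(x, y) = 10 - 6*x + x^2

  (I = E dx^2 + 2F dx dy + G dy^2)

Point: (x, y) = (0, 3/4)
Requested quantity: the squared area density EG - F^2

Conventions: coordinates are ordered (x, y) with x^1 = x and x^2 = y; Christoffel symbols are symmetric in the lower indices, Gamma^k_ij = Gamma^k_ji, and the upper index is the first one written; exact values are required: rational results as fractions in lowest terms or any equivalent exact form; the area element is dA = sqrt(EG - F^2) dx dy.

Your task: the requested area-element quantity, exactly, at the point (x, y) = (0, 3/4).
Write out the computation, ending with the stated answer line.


E = 10, F = -99/8, G = 1153/64; EG - F^2 = 1729/64

Answer: EG - F^2 = 1729/64


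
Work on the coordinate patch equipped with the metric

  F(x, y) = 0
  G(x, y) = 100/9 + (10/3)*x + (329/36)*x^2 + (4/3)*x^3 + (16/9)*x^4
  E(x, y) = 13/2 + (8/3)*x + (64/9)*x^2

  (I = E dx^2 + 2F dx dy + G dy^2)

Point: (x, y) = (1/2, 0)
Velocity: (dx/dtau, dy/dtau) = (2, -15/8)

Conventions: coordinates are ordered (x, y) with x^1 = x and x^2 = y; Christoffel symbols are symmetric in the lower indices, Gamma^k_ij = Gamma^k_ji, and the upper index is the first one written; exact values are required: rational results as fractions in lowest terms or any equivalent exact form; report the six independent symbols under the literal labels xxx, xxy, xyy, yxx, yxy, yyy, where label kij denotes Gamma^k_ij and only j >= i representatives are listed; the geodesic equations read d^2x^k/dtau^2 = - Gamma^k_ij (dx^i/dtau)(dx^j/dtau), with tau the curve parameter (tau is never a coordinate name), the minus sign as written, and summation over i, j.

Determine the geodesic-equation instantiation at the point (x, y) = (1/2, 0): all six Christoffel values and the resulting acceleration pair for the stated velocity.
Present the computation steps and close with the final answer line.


E = 173/18, F = 0, G = 2209/144 at the point
E_x = 88/9, E_y = 0, F_x = 0, F_y = 0, G_x = 517/36, G_y = 0
EG - F^2 = 382157/2592;  g^inv = (2592/382157) * [[2209/144, 0], [0, 173/18]]
first-kind symbols [ij,l] = (1/2)(d_i g_jl + d_j g_il - d_l g_ij): [xx,x] = E_x/2 = 44/9, [xx,y] = F_x - E_y/2 = 0, [xy,x] = E_y/2 = 0, [xy,y] = G_x/2 = 517/72, [yy,x] = F_y - G_x/2 = -517/72, [yy,y] = G_y/2 = 0
Gamma^x_ij = (G*[ij,x] - F*[ij,y])/(EG - F^2), Gamma^y_ij = (E*[ij,y] - F*[ij,x])/(EG - F^2)
Gamma_xxx = 88/173, Gamma_xxy = 0, Gamma_xyy = -517/692, Gamma_yxx = 0, Gamma_yxy = 22/47, Gamma_yyy = 0
d^2x/dtau^2 = -(Gamma_xxx*(2)^2 + 2*Gamma_xxy*(2)*(-15/8) + Gamma_xyy*(-15/8)^2) = 26213/44288
d^2y/dtau^2 = -(Gamma_yxx*(2)^2 + 2*Gamma_yxy*(2)*(-15/8) + Gamma_yyy*(-15/8)^2) = 165/47

Answer: Gamma_xxx = 88/173, Gamma_xxy = 0, Gamma_xyy = -517/692, Gamma_yxx = 0, Gamma_yxy = 22/47, Gamma_yyy = 0; accelerations (d^2x/dtau^2, d^2y/dtau^2) = (26213/44288, 165/47)


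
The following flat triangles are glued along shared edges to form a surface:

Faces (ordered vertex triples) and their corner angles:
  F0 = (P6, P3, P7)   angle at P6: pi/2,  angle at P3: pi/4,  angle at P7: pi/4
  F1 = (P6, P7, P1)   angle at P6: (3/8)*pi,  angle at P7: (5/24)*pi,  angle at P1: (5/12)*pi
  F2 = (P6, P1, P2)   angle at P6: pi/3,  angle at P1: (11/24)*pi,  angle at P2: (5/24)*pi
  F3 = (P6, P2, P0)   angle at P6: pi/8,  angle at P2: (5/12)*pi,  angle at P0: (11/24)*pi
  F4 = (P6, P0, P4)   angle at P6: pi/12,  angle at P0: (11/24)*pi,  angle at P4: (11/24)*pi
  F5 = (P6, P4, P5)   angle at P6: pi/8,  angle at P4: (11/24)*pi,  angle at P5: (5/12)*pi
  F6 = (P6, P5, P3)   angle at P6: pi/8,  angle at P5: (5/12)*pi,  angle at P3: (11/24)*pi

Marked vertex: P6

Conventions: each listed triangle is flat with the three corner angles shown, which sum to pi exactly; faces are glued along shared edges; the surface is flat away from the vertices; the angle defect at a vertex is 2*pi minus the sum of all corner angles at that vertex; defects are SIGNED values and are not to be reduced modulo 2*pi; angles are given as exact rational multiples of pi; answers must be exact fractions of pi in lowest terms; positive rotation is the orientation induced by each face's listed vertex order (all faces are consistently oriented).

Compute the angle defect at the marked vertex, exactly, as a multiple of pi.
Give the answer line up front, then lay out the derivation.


Answer: defect(P6) = pi/3

Sum of corner angles at P6: (5/3)*pi
defect = 2*pi - (5/3)*pi


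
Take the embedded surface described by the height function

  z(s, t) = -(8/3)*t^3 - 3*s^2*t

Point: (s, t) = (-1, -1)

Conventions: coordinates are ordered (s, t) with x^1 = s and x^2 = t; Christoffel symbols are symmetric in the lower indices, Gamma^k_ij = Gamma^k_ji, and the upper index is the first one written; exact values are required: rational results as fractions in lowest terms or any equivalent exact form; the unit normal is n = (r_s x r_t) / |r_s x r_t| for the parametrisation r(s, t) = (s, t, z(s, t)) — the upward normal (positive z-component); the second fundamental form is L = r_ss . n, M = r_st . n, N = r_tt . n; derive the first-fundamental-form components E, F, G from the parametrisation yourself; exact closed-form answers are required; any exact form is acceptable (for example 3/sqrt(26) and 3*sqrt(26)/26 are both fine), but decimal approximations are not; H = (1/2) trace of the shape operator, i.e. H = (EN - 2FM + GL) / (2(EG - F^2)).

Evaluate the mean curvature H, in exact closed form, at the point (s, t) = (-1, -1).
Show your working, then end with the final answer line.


z_s = -6, z_t = -11, z_ss = 6, z_st = 6, z_tt = 16
E = 37, F = 66, G = 122; answer radicand W^2 = 158
unnormalised second-form numerators: l = 6, m = 6, n = 16; L = l/sqrt(158), and similarly M = m/sqrt(W^2), N = n/sqrt(W^2)
H = (E*n - 2*F*m + G*l) / (2*(EG - F^2)*sqrt(W^2)); E*n - 2*F*m + G*l = 532, EG - F^2 = 158, so H = (133/79)/sqrt(158)

Answer: H = 133*sqrt(158)/12482


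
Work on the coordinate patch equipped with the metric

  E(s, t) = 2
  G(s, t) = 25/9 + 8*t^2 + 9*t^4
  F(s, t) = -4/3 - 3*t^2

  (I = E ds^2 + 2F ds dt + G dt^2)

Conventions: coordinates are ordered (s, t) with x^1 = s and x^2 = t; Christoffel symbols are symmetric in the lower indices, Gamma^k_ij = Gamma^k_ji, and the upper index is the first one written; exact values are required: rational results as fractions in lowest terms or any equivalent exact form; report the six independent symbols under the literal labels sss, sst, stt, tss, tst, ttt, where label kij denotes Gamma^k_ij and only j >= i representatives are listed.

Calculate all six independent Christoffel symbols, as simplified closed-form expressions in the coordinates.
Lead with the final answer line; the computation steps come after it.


Answer: Gamma_sss = 0, Gamma_sst = 0, Gamma_stt = -54*t/(81*t^4 + 72*t^2 + 34), Gamma_tss = 0, Gamma_tst = 0, Gamma_ttt = (162*t^3 + 72*t)/(81*t^4 + 72*t^2 + 34)

E = 2; F = -4/3 - 3*t^2; G = 25/9 + 8*t^2 + 9*t^4
Gamma^k_ij = (1/2) g^{kl} (d_i g_jl + d_j g_il - d_l g_ij), with g^inv = (1/(EG-F^2)) [[G, -F], [-F, E]]
first partials: E_s = 0, E_t = 0, F_s = 0, F_t = -6*t, G_s = 0, G_t = 16*t + 36*t^3
D = EG - F^2 = 34/9 + 8*t^2 + 9*t^4
expanded: Gamma^s_ss = (G E_s - 2F F_s + F E_t)/(2D), Gamma^s_st = (G E_t - F G_s)/(2D), Gamma^s_tt = (2G F_t - G G_s - F G_t)/(2D), Gamma^t_ss = (2E F_s - E E_t - F E_s)/(2D), Gamma^t_st = (E G_s - F E_t)/(2D), Gamma^t_tt = (E G_t - 2F F_t + F G_s)/(2D); substitute and cancel common factors


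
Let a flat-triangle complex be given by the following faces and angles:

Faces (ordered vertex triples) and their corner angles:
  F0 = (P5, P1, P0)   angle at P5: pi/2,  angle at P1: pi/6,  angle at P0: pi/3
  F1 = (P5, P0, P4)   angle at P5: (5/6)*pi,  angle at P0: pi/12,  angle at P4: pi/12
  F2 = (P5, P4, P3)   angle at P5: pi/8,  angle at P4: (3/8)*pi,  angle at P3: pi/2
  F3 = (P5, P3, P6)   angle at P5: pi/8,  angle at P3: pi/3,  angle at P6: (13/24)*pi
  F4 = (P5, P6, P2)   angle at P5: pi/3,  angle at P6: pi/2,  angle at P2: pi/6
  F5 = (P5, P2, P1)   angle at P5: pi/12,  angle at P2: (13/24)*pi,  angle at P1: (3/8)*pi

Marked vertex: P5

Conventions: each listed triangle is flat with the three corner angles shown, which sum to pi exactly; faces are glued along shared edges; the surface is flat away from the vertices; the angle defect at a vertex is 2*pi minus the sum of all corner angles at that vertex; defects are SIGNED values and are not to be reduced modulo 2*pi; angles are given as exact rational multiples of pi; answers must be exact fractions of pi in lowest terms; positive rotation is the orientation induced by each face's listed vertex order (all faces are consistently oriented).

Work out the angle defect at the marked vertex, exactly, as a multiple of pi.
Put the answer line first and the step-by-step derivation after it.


Answer: defect(P5) = 0

Sum of corner angles at P5: 2*pi
defect = 2*pi - 2*pi


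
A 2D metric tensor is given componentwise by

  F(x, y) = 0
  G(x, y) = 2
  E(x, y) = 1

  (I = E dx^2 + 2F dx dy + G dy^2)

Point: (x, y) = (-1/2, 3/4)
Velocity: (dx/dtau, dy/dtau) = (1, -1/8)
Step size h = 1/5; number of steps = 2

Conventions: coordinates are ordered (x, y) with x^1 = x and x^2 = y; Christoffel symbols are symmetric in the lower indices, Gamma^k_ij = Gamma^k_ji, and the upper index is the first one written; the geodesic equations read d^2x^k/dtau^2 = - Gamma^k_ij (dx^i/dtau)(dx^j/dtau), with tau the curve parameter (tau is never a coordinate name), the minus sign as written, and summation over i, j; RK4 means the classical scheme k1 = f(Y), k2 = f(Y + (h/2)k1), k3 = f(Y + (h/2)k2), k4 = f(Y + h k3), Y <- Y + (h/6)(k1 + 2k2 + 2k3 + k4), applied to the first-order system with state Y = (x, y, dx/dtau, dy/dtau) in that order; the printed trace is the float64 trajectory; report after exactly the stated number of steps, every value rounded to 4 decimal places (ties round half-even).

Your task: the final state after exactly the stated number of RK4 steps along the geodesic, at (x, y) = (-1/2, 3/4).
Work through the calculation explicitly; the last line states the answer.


f(Y) = (dx/dtau, dy/dtau, -Gamma^x_ij Y'^i Y'^j, -Gamma^y_ij Y'^i Y'^j) with the Gammas evaluated at the stage position; h = 0.200000; intermediate values shown to 6 dp
step 0: x = -0.5000, y = 0.7500, dx/dtau = 1.0000, dy/dtau = -0.1250
step 1:
  k1: at (x, y) = (-0.500000, 0.750000), (dx/dtau, dy/dtau) = (1.000000, -0.125000); Gamma_xxx = 0.000000, Gamma_xxy = 0.000000, Gamma_xyy = 0.000000, Gamma_yxx = 0.000000, Gamma_yxy = 0.000000, Gamma_yyy = 0.000000; k1 = (1.000000, -0.125000, 0.000000, 0.000000)
  k2: at (x, y) = (-0.400000, 0.737500), (dx/dtau, dy/dtau) = (1.000000, -0.125000); Gamma_xxx = 0.000000, Gamma_xxy = 0.000000, Gamma_xyy = 0.000000, Gamma_yxx = 0.000000, Gamma_yxy = 0.000000, Gamma_yyy = 0.000000; k2 = (1.000000, -0.125000, 0.000000, 0.000000)
  k3: at (x, y) = (-0.400000, 0.737500), (dx/dtau, dy/dtau) = (1.000000, -0.125000); Gamma_xxx = 0.000000, Gamma_xxy = 0.000000, Gamma_xyy = 0.000000, Gamma_yxx = 0.000000, Gamma_yxy = 0.000000, Gamma_yyy = 0.000000; k3 = (1.000000, -0.125000, 0.000000, 0.000000)
  k4: at (x, y) = (-0.300000, 0.725000), (dx/dtau, dy/dtau) = (1.000000, -0.125000); Gamma_xxx = 0.000000, Gamma_xxy = 0.000000, Gamma_xyy = 0.000000, Gamma_yxx = 0.000000, Gamma_yxy = 0.000000, Gamma_yyy = 0.000000; k4 = (1.000000, -0.125000, 0.000000, 0.000000)
  Y <- Y + (h/6)(k1 + 2k2 + 2k3 + k4): x = -0.3000, y = 0.7250, dx/dtau = 1.0000, dy/dtau = -0.1250
step 2:
  k1: at (x, y) = (-0.300000, 0.725000), (dx/dtau, dy/dtau) = (1.000000, -0.125000); Gamma_xxx = 0.000000, Gamma_xxy = 0.000000, Gamma_xyy = 0.000000, Gamma_yxx = 0.000000, Gamma_yxy = 0.000000, Gamma_yyy = 0.000000; k1 = (1.000000, -0.125000, 0.000000, 0.000000)
  k2: at (x, y) = (-0.200000, 0.712500), (dx/dtau, dy/dtau) = (1.000000, -0.125000); Gamma_xxx = 0.000000, Gamma_xxy = 0.000000, Gamma_xyy = 0.000000, Gamma_yxx = 0.000000, Gamma_yxy = 0.000000, Gamma_yyy = 0.000000; k2 = (1.000000, -0.125000, 0.000000, 0.000000)
  k3: at (x, y) = (-0.200000, 0.712500), (dx/dtau, dy/dtau) = (1.000000, -0.125000); Gamma_xxx = 0.000000, Gamma_xxy = 0.000000, Gamma_xyy = 0.000000, Gamma_yxx = 0.000000, Gamma_yxy = 0.000000, Gamma_yyy = 0.000000; k3 = (1.000000, -0.125000, 0.000000, 0.000000)
  k4: at (x, y) = (-0.100000, 0.700000), (dx/dtau, dy/dtau) = (1.000000, -0.125000); Gamma_xxx = 0.000000, Gamma_xxy = 0.000000, Gamma_xyy = 0.000000, Gamma_yxx = 0.000000, Gamma_yxy = 0.000000, Gamma_yyy = 0.000000; k4 = (1.000000, -0.125000, 0.000000, 0.000000)
  Y <- Y + (h/6)(k1 + 2k2 + 2k3 + k4): x = -0.1000, y = 0.7000, dx/dtau = 1.0000, dy/dtau = -0.1250

Answer: x = -0.1000, y = 0.7000, dx/dtau = 1.0000, dy/dtau = -0.1250


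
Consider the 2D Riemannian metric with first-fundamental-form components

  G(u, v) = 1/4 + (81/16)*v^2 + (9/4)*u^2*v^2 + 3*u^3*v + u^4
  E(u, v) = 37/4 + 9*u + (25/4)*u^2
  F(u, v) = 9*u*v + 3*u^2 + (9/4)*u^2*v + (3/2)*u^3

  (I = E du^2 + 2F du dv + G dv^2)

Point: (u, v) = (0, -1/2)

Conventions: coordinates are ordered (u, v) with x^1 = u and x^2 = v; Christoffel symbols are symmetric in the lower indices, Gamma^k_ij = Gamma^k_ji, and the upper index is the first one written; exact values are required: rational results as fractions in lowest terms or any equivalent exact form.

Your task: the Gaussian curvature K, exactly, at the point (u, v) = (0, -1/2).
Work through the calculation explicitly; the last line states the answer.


E = 37/4, F = 0, G = 97/64, EG - F^2 = 3589/256 at the point
E_u = 9, E_v = 0, F_u = -9/2, F_v = 0, G_u = 0, G_v = -81/16
E_vv = 0, F_uv = 9, G_uu = 9/8
Compute both Brioschi determinants and normalise by (EG - F^2)^2.
M1 = [[-E_vv/2 + F_uv - G_uu/2, E_u/2, F_u - E_v/2], [F_v - G_u/2, E, F], [G_v/2, F, G]] = [[135/16, 9/2, -9/2], [0, 37/4, 0], [-81/32, 0, 97/64]]; det M1 = 52947/4096
M2 = [[0, E_v/2, G_u/2], [E_v/2, E, F], [G_u/2, F, G]] = [[0, 0, 0], [0, 37/4, 0], [0, 0, 97/64]]; det M2 = 0
det M1 - det M2 = 52947/4096; K = 52947/4096 / (3589/256)^2 = 22896/348133

Answer: K = 22896/348133


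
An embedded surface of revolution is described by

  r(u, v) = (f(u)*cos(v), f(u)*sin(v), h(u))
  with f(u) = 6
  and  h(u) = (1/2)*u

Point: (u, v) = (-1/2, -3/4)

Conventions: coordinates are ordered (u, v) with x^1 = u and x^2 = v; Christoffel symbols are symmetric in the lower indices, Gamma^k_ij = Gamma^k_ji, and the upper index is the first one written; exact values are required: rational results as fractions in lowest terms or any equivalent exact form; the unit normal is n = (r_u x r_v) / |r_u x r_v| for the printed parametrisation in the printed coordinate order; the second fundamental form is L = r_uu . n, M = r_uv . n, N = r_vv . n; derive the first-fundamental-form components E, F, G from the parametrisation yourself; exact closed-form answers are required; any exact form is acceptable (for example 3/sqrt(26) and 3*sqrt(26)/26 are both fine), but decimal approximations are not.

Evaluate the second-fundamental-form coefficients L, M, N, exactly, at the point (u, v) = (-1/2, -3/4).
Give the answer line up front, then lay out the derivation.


Answer: L = 0, M = 0, N = 6

f = 6, f' = 0, f'' = 0, h' = 1/2, h'' = 0
E = 1/4, F = 0, G = 36; answer radicand W^2 = 1/4
unnormalised second-form numerators: l = 0, m = 0, n = 3; L = l/sqrt(1/4), and similarly M = m/sqrt(W^2), N = n/sqrt(W^2)


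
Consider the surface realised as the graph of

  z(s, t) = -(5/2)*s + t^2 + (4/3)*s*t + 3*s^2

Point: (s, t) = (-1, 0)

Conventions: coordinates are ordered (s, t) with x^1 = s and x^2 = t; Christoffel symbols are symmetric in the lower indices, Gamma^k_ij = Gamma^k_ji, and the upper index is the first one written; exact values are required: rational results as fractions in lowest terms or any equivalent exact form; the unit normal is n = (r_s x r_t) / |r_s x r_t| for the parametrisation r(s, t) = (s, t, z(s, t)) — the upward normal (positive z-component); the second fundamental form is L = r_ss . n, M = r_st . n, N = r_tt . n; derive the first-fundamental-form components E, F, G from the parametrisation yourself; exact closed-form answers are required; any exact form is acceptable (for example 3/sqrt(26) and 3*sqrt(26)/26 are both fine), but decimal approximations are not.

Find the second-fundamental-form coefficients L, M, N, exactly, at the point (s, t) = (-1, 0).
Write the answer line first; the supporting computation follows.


Answer: L = 36*sqrt(2701)/2701, M = 8*sqrt(2701)/2701, N = 12*sqrt(2701)/2701

z_s = -17/2, z_t = -4/3, z_ss = 6, z_st = 4/3, z_tt = 2
E = 293/4, F = 34/3, G = 25/9; answer radicand W^2 = 2701/36
unnormalised second-form numerators: l = 6, m = 4/3, n = 2; L = l/sqrt(2701/36), and similarly M = m/sqrt(W^2), N = n/sqrt(W^2)


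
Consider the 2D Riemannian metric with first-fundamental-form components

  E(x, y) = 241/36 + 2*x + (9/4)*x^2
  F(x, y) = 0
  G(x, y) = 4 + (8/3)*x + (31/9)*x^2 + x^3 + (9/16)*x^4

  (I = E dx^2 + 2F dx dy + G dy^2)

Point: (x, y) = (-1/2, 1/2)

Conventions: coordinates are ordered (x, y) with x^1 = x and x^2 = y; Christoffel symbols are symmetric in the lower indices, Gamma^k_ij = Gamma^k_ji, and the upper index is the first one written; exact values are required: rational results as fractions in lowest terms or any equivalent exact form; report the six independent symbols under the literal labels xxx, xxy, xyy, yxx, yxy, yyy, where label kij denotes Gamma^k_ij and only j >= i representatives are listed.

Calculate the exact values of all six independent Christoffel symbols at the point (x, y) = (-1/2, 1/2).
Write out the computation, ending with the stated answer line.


E = 901/144, F = 0, G = 7921/2304 at the point
E_x = -1/4, E_y = 0, F_x = 0, F_y = 0, G_x = -89/288, G_y = 0
EG - F^2 = 7136821/331776;  g^inv = (331776/7136821) * [[7921/2304, 0], [0, 901/144]]
first-kind symbols [ij,l] = (1/2)(d_i g_jl + d_j g_il - d_l g_ij): [xx,x] = E_x/2 = -1/8, [xx,y] = F_x - E_y/2 = 0, [xy,x] = E_y/2 = 0, [xy,y] = G_x/2 = -89/576, [yy,x] = F_y - G_x/2 = 89/576, [yy,y] = G_y/2 = 0
Gamma^x_ij = (G*[ij,x] - F*[ij,y])/(EG - F^2), Gamma^y_ij = (E*[ij,y] - F*[ij,x])/(EG - F^2)

Answer: Gamma_xxx = -18/901, Gamma_xxy = 0, Gamma_xyy = 89/3604, Gamma_yxx = 0, Gamma_yxy = -4/89, Gamma_yyy = 0


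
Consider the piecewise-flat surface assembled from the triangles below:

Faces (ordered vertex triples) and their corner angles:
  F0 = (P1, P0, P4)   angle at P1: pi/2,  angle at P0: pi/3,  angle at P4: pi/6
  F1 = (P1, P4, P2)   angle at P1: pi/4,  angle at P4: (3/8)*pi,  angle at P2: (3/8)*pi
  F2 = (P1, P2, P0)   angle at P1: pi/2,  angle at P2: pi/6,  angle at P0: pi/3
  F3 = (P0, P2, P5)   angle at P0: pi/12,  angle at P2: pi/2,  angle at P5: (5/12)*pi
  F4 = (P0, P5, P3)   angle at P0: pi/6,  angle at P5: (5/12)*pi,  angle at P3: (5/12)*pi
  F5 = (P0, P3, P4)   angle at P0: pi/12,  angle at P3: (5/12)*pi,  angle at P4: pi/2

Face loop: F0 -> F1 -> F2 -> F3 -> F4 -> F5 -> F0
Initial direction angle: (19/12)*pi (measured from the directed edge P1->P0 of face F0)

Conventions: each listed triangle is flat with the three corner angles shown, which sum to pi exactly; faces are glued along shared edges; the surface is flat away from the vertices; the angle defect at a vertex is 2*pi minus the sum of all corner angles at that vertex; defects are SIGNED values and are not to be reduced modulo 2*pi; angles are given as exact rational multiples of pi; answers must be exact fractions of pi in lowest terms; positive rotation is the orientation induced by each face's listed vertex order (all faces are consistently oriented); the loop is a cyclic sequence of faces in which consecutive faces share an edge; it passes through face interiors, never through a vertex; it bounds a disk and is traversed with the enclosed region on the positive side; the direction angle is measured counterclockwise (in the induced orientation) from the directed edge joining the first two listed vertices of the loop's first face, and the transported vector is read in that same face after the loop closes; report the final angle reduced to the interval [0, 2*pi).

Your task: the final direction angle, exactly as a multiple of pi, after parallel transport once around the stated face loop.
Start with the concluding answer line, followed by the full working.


Answer: final direction angle = (4/3)*pi

enclosed vertex P0: corner angles sum to pi, defect = 2*pi - pi = pi
enclosed vertex P1: corner angles sum to (5/4)*pi, defect = 2*pi - (5/4)*pi = (3/4)*pi
holonomy = initial angle + sum of enclosed defects (mod 2*pi), positive in the induced orientation
final angle = (19/12)*pi + (7/4)*pi = (4/3)*pi (mod 2*pi)


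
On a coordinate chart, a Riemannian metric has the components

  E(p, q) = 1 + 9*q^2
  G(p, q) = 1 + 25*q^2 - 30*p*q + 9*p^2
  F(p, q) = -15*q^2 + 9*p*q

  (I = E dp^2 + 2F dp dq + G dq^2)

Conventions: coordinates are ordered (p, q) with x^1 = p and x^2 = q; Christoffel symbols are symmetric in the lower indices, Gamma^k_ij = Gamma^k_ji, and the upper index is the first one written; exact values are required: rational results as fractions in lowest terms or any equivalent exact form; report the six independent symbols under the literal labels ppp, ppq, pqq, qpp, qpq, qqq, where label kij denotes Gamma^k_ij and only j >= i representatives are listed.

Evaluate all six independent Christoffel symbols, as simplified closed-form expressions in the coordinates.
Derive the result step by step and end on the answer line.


E = 1 + 9*q^2; F = -15*q^2 + 9*p*q; G = 1 + 25*q^2 - 30*p*q + 9*p^2
Gamma^k_ij = (1/2) g^{kl} (d_i g_jl + d_j g_il - d_l g_ij), with g^inv = (1/(EG-F^2)) [[G, -F], [-F, E]]
first partials: E_p = 0, E_q = 18*q, F_p = 9*q, F_q = -30*q + 9*p, G_p = -30*q + 18*p, G_q = 50*q - 30*p
D = EG - F^2 = 1 + 34*q^2 - 30*p*q + 9*p^2
expanded: Gamma^p_pp = (G E_p - 2F F_p + F E_q)/(2D), Gamma^p_pq = (G E_q - F G_p)/(2D), Gamma^p_qq = (2G F_q - G G_p - F G_q)/(2D), Gamma^q_pp = (2E F_p - E E_q - F E_p)/(2D), Gamma^q_pq = (E G_p - F E_q)/(2D), Gamma^q_qq = (E G_q - 2F F_q + F G_p)/(2D); substitute and cancel common factors

Answer: Gamma_ppp = 0, Gamma_ppq = 9*q/(9*p^2 - 30*p*q + 34*q^2 + 1), Gamma_pqq = -15*q/(9*p^2 - 30*p*q + 34*q^2 + 1), Gamma_qpp = 0, Gamma_qpq = (9*p - 15*q)/(9*p^2 - 30*p*q + 34*q^2 + 1), Gamma_qqq = (-15*p + 25*q)/(9*p^2 - 30*p*q + 34*q^2 + 1)


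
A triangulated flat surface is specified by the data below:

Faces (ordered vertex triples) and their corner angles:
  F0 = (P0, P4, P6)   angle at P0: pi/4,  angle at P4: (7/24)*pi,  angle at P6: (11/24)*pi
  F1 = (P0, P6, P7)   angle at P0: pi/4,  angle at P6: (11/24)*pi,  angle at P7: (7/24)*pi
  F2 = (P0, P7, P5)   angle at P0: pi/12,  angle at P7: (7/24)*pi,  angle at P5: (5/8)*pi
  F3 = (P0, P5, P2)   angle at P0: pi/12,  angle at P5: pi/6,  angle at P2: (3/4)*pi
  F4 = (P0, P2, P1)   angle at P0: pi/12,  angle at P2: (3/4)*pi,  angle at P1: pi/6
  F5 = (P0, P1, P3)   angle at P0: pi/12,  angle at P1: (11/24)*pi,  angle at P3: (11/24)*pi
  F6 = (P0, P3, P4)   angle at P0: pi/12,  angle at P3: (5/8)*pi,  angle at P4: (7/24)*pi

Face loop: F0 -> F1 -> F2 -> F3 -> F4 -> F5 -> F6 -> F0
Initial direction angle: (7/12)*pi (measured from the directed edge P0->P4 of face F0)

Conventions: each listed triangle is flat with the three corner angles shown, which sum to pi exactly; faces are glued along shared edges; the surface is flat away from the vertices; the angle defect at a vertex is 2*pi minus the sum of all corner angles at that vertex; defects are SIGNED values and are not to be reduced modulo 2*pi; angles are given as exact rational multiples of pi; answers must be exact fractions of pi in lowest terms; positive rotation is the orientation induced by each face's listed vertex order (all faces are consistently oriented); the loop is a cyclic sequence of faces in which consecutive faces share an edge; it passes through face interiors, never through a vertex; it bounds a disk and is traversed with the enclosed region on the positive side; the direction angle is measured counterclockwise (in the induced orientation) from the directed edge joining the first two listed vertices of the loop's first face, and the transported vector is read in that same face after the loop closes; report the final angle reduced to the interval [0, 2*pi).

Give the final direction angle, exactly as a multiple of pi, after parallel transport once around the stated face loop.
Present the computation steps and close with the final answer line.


enclosed vertex P0: corner angles sum to (11/12)*pi, defect = 2*pi - (11/12)*pi = (13/12)*pi
adding the enclosed defects to the starting angle (mod 2*pi, induced orientation) gives the holonomy
final angle = (7/12)*pi + (13/12)*pi = (5/3)*pi (mod 2*pi)

Answer: final direction angle = (5/3)*pi


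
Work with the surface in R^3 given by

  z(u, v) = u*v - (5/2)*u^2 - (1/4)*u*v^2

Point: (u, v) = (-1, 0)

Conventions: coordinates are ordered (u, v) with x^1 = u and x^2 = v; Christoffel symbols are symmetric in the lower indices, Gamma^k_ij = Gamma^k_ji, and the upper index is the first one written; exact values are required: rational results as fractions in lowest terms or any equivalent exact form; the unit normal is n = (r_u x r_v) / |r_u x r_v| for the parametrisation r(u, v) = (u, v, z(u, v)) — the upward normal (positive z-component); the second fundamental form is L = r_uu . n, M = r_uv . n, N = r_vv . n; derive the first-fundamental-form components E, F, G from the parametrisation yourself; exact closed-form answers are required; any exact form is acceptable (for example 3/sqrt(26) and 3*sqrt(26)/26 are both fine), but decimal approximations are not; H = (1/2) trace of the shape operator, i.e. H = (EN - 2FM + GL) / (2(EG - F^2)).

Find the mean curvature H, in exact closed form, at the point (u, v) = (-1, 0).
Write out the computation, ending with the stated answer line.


z_u = 5, z_v = -1, z_uu = -5, z_uv = 1, z_vv = 1/2
E = 26, F = -5, G = 2; answer radicand W^2 = 27
unnormalised second-form numerators: l = -5, m = 1, n = 1/2; L = l/sqrt(27), and similarly M = m/sqrt(W^2), N = n/sqrt(W^2)
H = (E*n - 2*F*m + G*l) / (2*(EG - F^2)*sqrt(W^2)); E*n - 2*F*m + G*l = 13, EG - F^2 = 27, so H = (13/54)/sqrt(27)

Answer: H = 13*sqrt(3)/486


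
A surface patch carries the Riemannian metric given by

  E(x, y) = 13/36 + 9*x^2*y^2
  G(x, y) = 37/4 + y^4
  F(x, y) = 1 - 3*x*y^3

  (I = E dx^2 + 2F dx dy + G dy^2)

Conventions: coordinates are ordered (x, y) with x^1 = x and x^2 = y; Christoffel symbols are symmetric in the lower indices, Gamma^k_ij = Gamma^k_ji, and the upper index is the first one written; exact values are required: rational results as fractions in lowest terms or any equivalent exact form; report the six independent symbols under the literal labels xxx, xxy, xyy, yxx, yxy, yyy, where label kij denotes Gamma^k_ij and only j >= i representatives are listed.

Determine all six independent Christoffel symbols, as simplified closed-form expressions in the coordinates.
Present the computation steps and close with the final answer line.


E = 13/36 + 9*x^2*y^2; F = 1 - 3*x*y^3; G = 37/4 + y^4
Gamma^k_ij = (1/2) g^{kl} (d_i g_jl + d_j g_il - d_l g_ij), with g^inv = (1/(EG-F^2)) [[G, -F], [-F, E]]
first partials: E_x = 18*x*y^2, E_y = 18*x^2*y, F_x = -3*y^3, F_y = -9*x*y^2, G_x = 0, G_y = 4*y^3
D = EG - F^2 = 337/144 + (13/36)*y^4 + 6*x*y^3 + (333/4)*x^2*y^2
expanded: Gamma^x_xx = (G E_x - 2F F_x + F E_y)/(2D), Gamma^x_xy = (G E_y - F G_x)/(2D), Gamma^x_yy = (2G F_y - G G_x - F G_y)/(2D), Gamma^y_xx = (2E F_x - E E_y - F E_x)/(2D), Gamma^y_xy = (E G_x - F E_y)/(2D), Gamma^y_yy = (E G_y - 2F F_y + F G_x)/(2D); substitute and cancel common factors

Answer: Gamma_xxx = (-3888*x^3*y^4 + 1296*x^2*y + 11988*x*y^2 + 432*y^3)/(11988*x^2*y^2 + 864*x*y^3 + 52*y^4 + 337), Gamma_xxy = (1296*x^2*y^5 + 11988*x^2*y)/(11988*x^2*y^2 + 864*x*y^3 + 52*y^4 + 337), Gamma_xyy = (-432*x*y^6 - 11988*x*y^2 - 288*y^3)/(11988*x^2*y^2 + 864*x*y^3 + 52*y^4 + 337), Gamma_yxx = (-11664*x^4*y^3 - 468*x^2*y - 1296*x*y^2 - 156*y^3)/(11988*x^2*y^2 + 864*x*y^3 + 52*y^4 + 337), Gamma_yxy = (3888*x^3*y^4 - 1296*x^2*y)/(11988*x^2*y^2 + 864*x*y^3 + 52*y^4 + 337), Gamma_yyy = (-1296*x^2*y^5 + 1296*x*y^2 + 104*y^3)/(11988*x^2*y^2 + 864*x*y^3 + 52*y^4 + 337)


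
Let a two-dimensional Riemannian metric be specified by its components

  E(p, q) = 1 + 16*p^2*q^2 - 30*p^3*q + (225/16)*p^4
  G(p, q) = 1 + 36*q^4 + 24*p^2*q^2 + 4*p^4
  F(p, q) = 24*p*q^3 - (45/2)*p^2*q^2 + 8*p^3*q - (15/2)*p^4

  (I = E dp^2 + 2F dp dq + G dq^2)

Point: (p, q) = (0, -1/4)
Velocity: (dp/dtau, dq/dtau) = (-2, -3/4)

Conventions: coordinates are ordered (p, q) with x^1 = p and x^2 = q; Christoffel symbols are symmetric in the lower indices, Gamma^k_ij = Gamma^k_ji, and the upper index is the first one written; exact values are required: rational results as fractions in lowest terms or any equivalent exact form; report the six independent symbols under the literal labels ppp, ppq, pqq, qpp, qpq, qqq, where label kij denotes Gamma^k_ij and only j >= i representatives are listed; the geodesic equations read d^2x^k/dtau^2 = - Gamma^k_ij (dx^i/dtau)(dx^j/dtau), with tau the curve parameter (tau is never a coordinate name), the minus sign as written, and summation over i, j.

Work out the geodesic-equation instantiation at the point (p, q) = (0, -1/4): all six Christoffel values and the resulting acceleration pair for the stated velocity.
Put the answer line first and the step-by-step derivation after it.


Answer: Gamma_ppp = 0, Gamma_ppq = 0, Gamma_pqq = 0, Gamma_qpp = -24/73, Gamma_qpq = 0, Gamma_qqq = -72/73; accelerations (d^2p/dtau^2, d^2q/dtau^2) = (0, 273/146)

E = 1, F = 0, G = 73/64 at the point
E_p = 0, E_q = 0, F_p = -3/8, F_q = 0, G_p = 0, G_q = -9/4
EG - F^2 = 73/64;  g^inv = (64/73) * [[73/64, 0], [0, 1]]
first-kind symbols [ij,l] = (1/2)(d_i g_jl + d_j g_il - d_l g_ij): [pp,p] = E_p/2 = 0, [pp,q] = F_p - E_q/2 = -3/8, [pq,p] = E_q/2 = 0, [pq,q] = G_p/2 = 0, [qq,p] = F_q - G_p/2 = 0, [qq,q] = G_q/2 = -9/8
Gamma^p_ij = (G*[ij,p] - F*[ij,q])/(EG - F^2), Gamma^q_ij = (E*[ij,q] - F*[ij,p])/(EG - F^2)
Gamma_ppp = 0, Gamma_ppq = 0, Gamma_pqq = 0, Gamma_qpp = -24/73, Gamma_qpq = 0, Gamma_qqq = -72/73
d^2p/dtau^2 = -(Gamma_ppp*(-2)^2 + 2*Gamma_ppq*(-2)*(-3/4) + Gamma_pqq*(-3/4)^2) = 0
d^2q/dtau^2 = -(Gamma_qpp*(-2)^2 + 2*Gamma_qpq*(-2)*(-3/4) + Gamma_qqq*(-3/4)^2) = 273/146


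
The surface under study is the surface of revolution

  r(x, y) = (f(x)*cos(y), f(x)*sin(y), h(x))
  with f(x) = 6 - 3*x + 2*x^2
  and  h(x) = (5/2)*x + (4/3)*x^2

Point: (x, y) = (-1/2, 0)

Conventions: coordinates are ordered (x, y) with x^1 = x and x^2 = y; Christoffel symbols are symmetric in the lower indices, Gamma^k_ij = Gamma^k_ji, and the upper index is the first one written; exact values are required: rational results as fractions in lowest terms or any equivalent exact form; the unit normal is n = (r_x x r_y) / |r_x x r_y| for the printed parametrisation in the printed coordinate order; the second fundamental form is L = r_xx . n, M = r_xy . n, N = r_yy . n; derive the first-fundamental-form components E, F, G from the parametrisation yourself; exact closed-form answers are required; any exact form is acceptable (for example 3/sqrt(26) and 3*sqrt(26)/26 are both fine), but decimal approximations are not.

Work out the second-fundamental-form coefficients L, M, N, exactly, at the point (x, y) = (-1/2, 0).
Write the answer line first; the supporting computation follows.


Answer: L = -108*sqrt(949)/949, M = 0, N = 56*sqrt(949)/949

f = 8, f' = -5, f'' = 4, h' = 7/6, h'' = 8/3
E = 949/36, F = 0, G = 64; answer radicand W^2 = 949/36
unnormalised second-form numerators: l = -18, m = 0, n = 28/3; L = l/sqrt(949/36), and similarly M = m/sqrt(W^2), N = n/sqrt(W^2)
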